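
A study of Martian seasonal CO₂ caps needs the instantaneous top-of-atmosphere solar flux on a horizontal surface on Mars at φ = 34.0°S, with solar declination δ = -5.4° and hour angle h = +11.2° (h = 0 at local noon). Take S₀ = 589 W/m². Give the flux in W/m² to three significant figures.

cos θ_z = sin φ sin δ + cos φ cos δ cos h = 0.052625 + 0.809639 = 0.862264.
Flux = S₀ · cos θ_z = 589 × 0.862264 = 507.9 W/m².

508 W/m²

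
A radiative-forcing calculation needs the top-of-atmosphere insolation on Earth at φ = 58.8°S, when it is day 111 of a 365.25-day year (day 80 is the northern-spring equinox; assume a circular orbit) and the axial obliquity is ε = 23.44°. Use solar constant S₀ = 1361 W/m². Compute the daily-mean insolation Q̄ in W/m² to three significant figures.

Q̄ ≈ 115 W/m²

Solar longitude: λ_s = 360° × (111 − 80)/365.25 = 30.554°.
sin δ = sin 23.44° × sin 30.554° = 0.20222, so δ = +11.667°.
cos H₀ = −tan(-58.8°) tan(+11.667°) = 0.3409, H₀ = 1.2229 rad.
Bracket: H₀ sin φ sin δ + cos φ cos δ sin H₀ = 1.2229×-0.85536×0.20222 + 0.51803×0.97934×0.94008 = -0.211526 + 0.476928 = 0.265402.
Q̄ = (S₀/π) × [bracket] = (1361/π) × 0.265402 = 115.0 W/m².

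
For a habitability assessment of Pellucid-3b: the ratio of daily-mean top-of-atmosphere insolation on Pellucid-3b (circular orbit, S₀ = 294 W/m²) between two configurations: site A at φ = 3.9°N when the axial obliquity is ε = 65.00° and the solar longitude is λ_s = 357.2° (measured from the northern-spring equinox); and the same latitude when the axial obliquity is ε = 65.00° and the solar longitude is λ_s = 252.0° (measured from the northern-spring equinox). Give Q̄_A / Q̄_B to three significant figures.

— Configuration A (φ=+3.9°):
Solar declination: sin δ = sin ε · sin λ_s = sin 65.00° × sin 357.2° = -0.04427, so δ = -2.537°.
cos H₀ = −tan(+3.9°) tan(-2.537°) = 0.0030, H₀ = 1.5678 rad.
Bracket: H₀ sin φ sin δ + cos φ cos δ sin H₀ = 1.5678×0.06802×-0.04427 + 0.99768×0.99902×1.00000 = -0.004721 + 0.996702 = 0.991981.
Q̄ = (S₀/π) × [bracket] = (294/π) × 0.991981 = 92.833 W/m².
— Configuration B (φ=+3.9°):
Solar declination: sin δ = sin ε · sin λ_s = sin 65.00° × sin 252.0° = -0.86195, so δ = -59.536°.
cos H₀ = −tan(+3.9°) tan(-59.536°) = 0.1159, H₀ = 1.4546 rad.
Bracket: H₀ sin φ sin δ + cos φ cos δ sin H₀ = 1.4546×0.06802×-0.86195 + 0.99768×0.50699×0.99326 = -0.085283 + 0.502405 = 0.417122.
Q̄ = (S₀/π) × [bracket] = (294/π) × 0.417122 = 39.036 W/m².
Ratio Q̄_A / Q̄_B = 92.833 / 39.036 = 2.378.

Q̄_A / Q̄_B ≈ 2.38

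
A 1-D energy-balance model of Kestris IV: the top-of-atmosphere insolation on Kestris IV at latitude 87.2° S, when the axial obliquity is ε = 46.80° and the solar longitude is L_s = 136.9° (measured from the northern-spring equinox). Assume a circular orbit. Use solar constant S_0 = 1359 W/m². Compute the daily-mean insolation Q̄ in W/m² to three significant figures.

Q̄ ≈ 0.00 W/m²

Solar declination: sin δ = sin ε · sin L_s = sin 46.80° × sin 136.9° = 0.49809, so δ = +29.873°.
cos h₀ = −tan(-87.2°) tan(+29.873°) = 11.7446 ≥ 1 ⇒ polar night, h₀ = 0 and Q̄ = 0.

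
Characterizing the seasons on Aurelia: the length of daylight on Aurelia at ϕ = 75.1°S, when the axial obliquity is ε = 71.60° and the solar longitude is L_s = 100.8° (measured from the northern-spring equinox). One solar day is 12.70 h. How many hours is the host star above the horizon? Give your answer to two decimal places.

0.00 h

Solar declination: sin δ = sin ε · sin L_s = sin 71.60° × sin 100.8° = 0.93207, so δ = +68.760°.
cos h₀ = −tan ϕ · tan δ = 9.6692 ≥ 1, so the host star never rises (polar night) and h₀ = 0.
Daylight = 2h₀/(2π) × 12.70 h = (0.0000/π) × 12.70 = 0.00 h.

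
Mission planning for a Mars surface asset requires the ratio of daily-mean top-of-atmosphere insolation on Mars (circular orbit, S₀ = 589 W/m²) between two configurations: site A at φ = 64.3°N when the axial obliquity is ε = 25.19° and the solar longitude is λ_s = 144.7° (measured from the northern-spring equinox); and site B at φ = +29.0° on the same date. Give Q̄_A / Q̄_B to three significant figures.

— Configuration A (φ=+64.3°):
Solar declination: sin δ = sin ε · sin λ_s = sin 25.19° × sin 144.7° = 0.24595, so δ = +14.238°.
cos H₀ = −tan(+64.3°) tan(+14.238°) = -0.5272, H₀ = 2.1261 rad.
Bracket: H₀ sin φ sin δ + cos φ cos δ sin H₀ = 2.1261×0.90108×0.24595 + 0.43366×0.96928×0.84972 = 0.471188 + 0.357170 = 0.828358.
Q̄ = (S₀/π) × [bracket] = (589/π) × 0.828358 = 155.30 W/m².
— Configuration B (φ=+29.0°):
cos H₀ = −tan(+29.0°) tan(+14.238°) = -0.1407, H₀ = 1.7119 rad.
Bracket: H₀ sin φ sin δ + cos φ cos δ sin H₀ = 1.7119×0.48481×0.24595 + 0.87462×0.96928×0.99006 = 0.204125 + 0.839325 = 1.043450.
Q̄ = (S₀/π) × [bracket] = (589/π) × 1.043450 = 195.63 W/m².
Ratio Q̄_A / Q̄_B = 155.30 / 195.63 = 0.7938.

Q̄_A / Q̄_B ≈ 0.794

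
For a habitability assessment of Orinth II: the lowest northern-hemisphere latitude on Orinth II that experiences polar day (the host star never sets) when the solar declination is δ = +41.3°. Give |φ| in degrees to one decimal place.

Polar day requires cos H₀ = −tan φ tan δ ≤ −1, i.e. tan φ tan δ ≥ 1.
The boundary is |tan φ| · |tan δ| = 1, so |φ| = 90° − |δ| = 90° − 41.3° = 48.7° in the northern hemisphere.

|φ| = 48.7°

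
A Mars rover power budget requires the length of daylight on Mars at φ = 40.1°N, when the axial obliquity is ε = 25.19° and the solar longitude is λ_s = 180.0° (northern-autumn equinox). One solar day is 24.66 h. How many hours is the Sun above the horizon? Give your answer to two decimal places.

12.33 h

Solar declination: sin δ = sin ε · sin λ_s = sin 25.19° × sin 180.0° = 0.00000, so δ = +0.000°.
cos H₀ = −tan φ · tan δ = −tan(+40.1°) × tan(+0.000°) = -0.0000, so H₀ = 1.5708 rad = 90.00°.
Daylight = 2H₀/(2π) × 24.66 h = (1.5708/π) × 24.66 = 12.33 h.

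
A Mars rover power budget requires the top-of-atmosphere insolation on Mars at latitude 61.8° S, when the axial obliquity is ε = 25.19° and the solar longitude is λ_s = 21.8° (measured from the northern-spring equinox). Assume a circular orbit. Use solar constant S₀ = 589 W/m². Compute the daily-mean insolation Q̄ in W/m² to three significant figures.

Solar declination: sin δ = sin ε · sin λ_s = sin 25.19° × sin 21.8° = 0.15806, so δ = +9.094°.
cos H₀ = −tan(-61.8°) tan(+9.094°) = 0.2985, H₀ = 1.2676 rad.
Bracket: H₀ sin φ sin δ + cos φ cos δ sin H₀ = 1.2676×-0.88130×0.15806 + 0.47255×0.98743×0.95440 = -0.176574 + 0.445333 = 0.268759.
Q̄ = (S₀/π) × [bracket] = (589/π) × 0.268759 = 50.39 W/m².

Q̄ ≈ 50.4 W/m²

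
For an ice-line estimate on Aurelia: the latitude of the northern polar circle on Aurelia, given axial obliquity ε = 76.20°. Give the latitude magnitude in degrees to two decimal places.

13.80°

The polar circle is the lowest latitude that experiences at least one full rotation of continuous daylight at the northern-summer solstice; it lies at |ϕ| = 90° − ε = 90° − 76.20° = 13.80°.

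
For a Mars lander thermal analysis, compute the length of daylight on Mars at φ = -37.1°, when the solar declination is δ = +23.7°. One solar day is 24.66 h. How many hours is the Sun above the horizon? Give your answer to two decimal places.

9.67 h

cos H₀ = −tan φ · tan δ = −tan(-37.1°) × tan(+23.700°) = 0.3320, so H₀ = 1.2324 rad = 70.61°.
Daylight = 2H₀/(2π) × 24.66 h = (1.2324/π) × 24.66 = 9.67 h.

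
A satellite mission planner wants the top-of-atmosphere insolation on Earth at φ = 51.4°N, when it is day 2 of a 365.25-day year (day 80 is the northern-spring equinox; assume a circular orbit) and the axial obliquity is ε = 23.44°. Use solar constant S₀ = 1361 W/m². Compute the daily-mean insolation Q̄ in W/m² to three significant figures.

Solar longitude: λ_s = 360° × (2 − 80)/365.25 = -76.879°, i.e. -76.879° + 360° = 283.121°.
sin δ = sin 23.44° × sin 283.121° = -0.38740, so δ = -22.793°.
cos H₀ = −tan(+51.4°) tan(-22.793°) = 0.5264, H₀ = 1.0164 rad.
Bracket: H₀ sin φ sin δ + cos φ cos δ sin H₀ = 1.0164×0.78152×-0.38740 + 0.62388×0.92191×0.85024 = -0.307726 + 0.489025 = 0.181299.
Q̄ = (S₀/π) × [bracket] = (1361/π) × 0.181299 = 78.54 W/m².

Q̄ ≈ 78.5 W/m²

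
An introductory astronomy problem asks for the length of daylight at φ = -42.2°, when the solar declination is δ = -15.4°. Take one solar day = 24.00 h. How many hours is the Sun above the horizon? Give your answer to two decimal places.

cos H₀ = −tan φ · tan δ = −tan(-42.2°) × tan(-15.400°) = -0.2498, so H₀ = 1.8232 rad = 104.46°.
Daylight = 2H₀/(2π) × 24.00 h = (1.8232/π) × 24.00 = 13.93 h.

13.93 h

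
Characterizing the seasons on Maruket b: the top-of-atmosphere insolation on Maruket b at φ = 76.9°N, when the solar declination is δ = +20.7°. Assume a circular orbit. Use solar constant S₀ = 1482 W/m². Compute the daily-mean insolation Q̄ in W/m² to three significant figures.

cos H₀ = −tan(+76.9°) tan(+20.700°) = -1.6238 ≤ −1 ⇒ polar day, H₀ = π.
Bracket: H₀ sin φ sin δ + cos φ cos δ sin H₀ = 3.1416×0.97398×0.35347 + 0.22665×0.93544×0.00000 = 1.081567 + 0.000000 = 1.081567.
Q̄ = (S₀/π) × [bracket] = (1482/π) × 1.081567 = 510.2 W/m².

Q̄ ≈ 510 W/m²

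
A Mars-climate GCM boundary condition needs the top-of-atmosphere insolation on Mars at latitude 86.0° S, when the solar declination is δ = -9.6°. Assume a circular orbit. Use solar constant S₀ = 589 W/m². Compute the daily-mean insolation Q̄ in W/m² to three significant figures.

cos H₀ = −tan(-86.0°) tan(-9.600°) = -2.4188 ≤ −1 ⇒ polar day, H₀ = π.
Bracket: H₀ sin φ sin δ + cos φ cos δ sin H₀ = 3.1416×-0.99756×-0.16677 + 0.06976×0.98600×0.00000 = 0.522646 + 0.000000 = 0.522646.
Q̄ = (S₀/π) × [bracket] = (589/π) × 0.522646 = 97.99 W/m².

Q̄ ≈ 98.0 W/m²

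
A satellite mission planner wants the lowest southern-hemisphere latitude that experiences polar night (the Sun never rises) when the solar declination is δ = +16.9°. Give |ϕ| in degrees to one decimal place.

Polar night requires cos h₀ = −tan ϕ tan δ ≥ 1, i.e. tan ϕ tan δ ≤ −1.
The boundary is |tan ϕ| · |tan δ| = 1, so |ϕ| = 90° − |δ| = 90° − 16.9° = 73.1° in the southern hemisphere.

|ϕ| = 73.1°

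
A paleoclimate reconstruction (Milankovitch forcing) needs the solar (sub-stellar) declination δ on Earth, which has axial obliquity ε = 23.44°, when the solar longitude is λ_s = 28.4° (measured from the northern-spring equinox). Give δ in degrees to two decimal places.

δ = +10.91°

sin δ = sin ε · sin λ_s = sin 23.44° × sin 28.4° = 0.189198.
δ = arcsin(0.189198) = +10.91°.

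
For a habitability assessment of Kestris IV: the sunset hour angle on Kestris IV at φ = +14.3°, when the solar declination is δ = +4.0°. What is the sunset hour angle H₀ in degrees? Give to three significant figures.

H₀ = 91.0°

cos H₀ = −tan φ · tan δ = −tan(+14.3°) × tan(+4.000°) = -0.0178, so H₀ = 1.5886 rad = 91.02°.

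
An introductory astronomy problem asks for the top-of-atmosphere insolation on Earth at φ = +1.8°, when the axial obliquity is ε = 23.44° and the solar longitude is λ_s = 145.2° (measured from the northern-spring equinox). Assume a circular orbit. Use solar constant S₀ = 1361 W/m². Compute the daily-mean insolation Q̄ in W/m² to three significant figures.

Solar declination: sin δ = sin ε · sin λ_s = sin 23.44° × sin 145.2° = 0.22702, so δ = +13.122°.
cos H₀ = −tan(+1.8°) tan(+13.122°) = -0.0073, H₀ = 1.5781 rad.
Bracket: H₀ sin φ sin δ + cos φ cos δ sin H₀ = 1.5781×0.03141×0.22702 + 0.99951×0.97389×0.99997 = 0.011253 + 0.973384 = 0.984637.
Q̄ = (S₀/π) × [bracket] = (1361/π) × 0.984637 = 426.6 W/m².

Q̄ ≈ 427 W/m²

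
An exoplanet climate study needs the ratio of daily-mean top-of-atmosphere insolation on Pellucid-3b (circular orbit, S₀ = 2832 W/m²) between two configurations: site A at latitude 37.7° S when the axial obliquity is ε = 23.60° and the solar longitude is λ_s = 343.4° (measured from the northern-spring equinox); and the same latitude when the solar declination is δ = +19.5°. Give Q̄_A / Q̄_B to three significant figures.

— Configuration A (φ=-37.7°):
Solar declination: sin δ = sin ε · sin λ_s = sin 23.60° × sin 343.4° = -0.11438, so δ = -6.568°.
cos H₀ = −tan(-37.7°) tan(-6.568°) = -0.0890, H₀ = 1.6599 rad.
Bracket: H₀ sin φ sin δ + cos φ cos δ sin H₀ = 1.6599×-0.61153×-0.11438 + 0.79122×0.99344×0.99603 = 0.116105 + 0.782909 = 0.899014.
Q̄ = (S₀/π) × [bracket] = (2832/π) × 0.899014 = 810.42 W/m².
— Configuration B (φ=-37.7°):
cos H₀ = −tan(-37.7°) tan(+19.500°) = 0.2737, H₀ = 1.2936 rad.
Bracket: H₀ sin φ sin δ + cos φ cos δ sin H₀ = 1.2936×-0.61153×0.33381 + 0.79122×0.94264×0.96182 = -0.264069 + 0.717360 = 0.453291.
Q̄ = (S₀/π) × [bracket] = (2832/π) × 0.453291 = 408.62 W/m².
Ratio Q̄_A / Q̄_B = 810.42 / 408.62 = 1.983.

Q̄_A / Q̄_B ≈ 1.98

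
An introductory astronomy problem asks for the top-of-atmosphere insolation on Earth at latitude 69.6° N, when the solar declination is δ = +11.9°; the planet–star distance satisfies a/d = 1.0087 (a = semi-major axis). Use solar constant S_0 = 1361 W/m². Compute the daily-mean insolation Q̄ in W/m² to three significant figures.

Q̄ ≈ 309 W/m²

cos h₀ = −tan(+69.6°) tan(+11.900°) = -0.5666, h₀ = 2.1732 rad.
Bracket: h₀ sin ϕ sin δ + cos ϕ cos δ sin h₀ = 2.1732×0.93728×0.20620 + 0.34857×0.97851×0.82396 = 0.420008 + 0.281036 = 0.701044.
Inverse-square distance factor (a/d)² = 1.0087² = 1.017476.
Q̄ = (S_0/π) × 1.017476 × [bracket] = (1361/π) × 1.017476 × 0.701044 = 309.0 W/m².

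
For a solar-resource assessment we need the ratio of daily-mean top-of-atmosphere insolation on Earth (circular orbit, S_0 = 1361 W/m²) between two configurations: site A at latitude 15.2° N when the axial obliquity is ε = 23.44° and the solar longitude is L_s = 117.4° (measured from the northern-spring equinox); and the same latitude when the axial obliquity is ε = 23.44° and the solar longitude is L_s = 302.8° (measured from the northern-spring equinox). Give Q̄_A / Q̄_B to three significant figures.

Q̄_A / Q̄_B ≈ 1.36

— Configuration A (ϕ=+15.2°):
Solar declination: sin δ = sin ε · sin L_s = sin 23.44° × sin 117.4° = 0.35316, so δ = +20.681°.
cos h₀ = −tan(+15.2°) tan(+20.681°) = -0.1026, h₀ = 1.6735 rad.
Bracket: h₀ sin ϕ sin δ + cos ϕ cos δ sin h₀ = 1.6735×0.26219×0.35316 + 0.96502×0.93556×0.99473 = 0.154958 + 0.898076 = 1.053034.
Q̄ = (S_0/π) × [bracket] = (1361/π) × 1.053034 = 456.20 W/m².
— Configuration B (ϕ=+15.2°):
Solar declination: sin δ = sin ε · sin L_s = sin 23.44° × sin 302.8° = -0.33437, so δ = -19.534°.
cos h₀ = −tan(+15.2°) tan(-19.534°) = 0.0964, h₀ = 1.4743 rad.
Bracket: h₀ sin ϕ sin δ + cos ϕ cos δ sin h₀ = 1.4743×0.26219×-0.33437 + 0.96502×0.94244×0.99534 = -0.129250 + 0.905235 = 0.775985.
Q̄ = (S_0/π) × [bracket] = (1361/π) × 0.775985 = 336.17 W/m².
Ratio Q̄_A / Q̄_B = 456.20 / 336.17 = 1.357.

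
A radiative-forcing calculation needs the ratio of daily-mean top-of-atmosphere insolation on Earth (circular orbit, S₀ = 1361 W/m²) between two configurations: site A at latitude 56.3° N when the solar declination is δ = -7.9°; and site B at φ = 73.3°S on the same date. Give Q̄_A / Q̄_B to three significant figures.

Q̄_A / Q̄_B ≈ 0.731

— Configuration A (φ=+56.3°):
cos H₀ = −tan(+56.3°) tan(-7.900°) = 0.2081, H₀ = 1.3612 rad.
Bracket: H₀ sin φ sin δ + cos φ cos δ sin H₀ = 1.3612×0.83195×-0.13744 + 0.55484×0.99051×0.97812 = -0.155644 + 0.537550 = 0.381906.
Q̄ = (S₀/π) × [bracket] = (1361/π) × 0.381906 = 165.45 W/m².
— Configuration B (φ=-73.3°):
cos H₀ = −tan(-73.3°) tan(-7.900°) = -0.4625, H₀ = 2.0516 rad.
Bracket: H₀ sin φ sin δ + cos φ cos δ sin H₀ = 2.0516×-0.95782×-0.13744 + 0.28736×0.99051×0.88661 = 0.270078 + 0.252358 = 0.522436.
Q̄ = (S₀/π) × [bracket] = (1361/π) × 0.522436 = 226.33 W/m².
Ratio Q̄_A / Q̄_B = 165.45 / 226.33 = 0.7310.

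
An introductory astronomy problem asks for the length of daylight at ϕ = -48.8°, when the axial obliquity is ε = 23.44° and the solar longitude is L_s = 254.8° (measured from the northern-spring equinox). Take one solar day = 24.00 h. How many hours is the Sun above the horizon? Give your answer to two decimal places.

Solar declination: sin δ = sin ε · sin L_s = sin 23.44° × sin 254.8° = -0.38387, so δ = -22.574°.
cos h₀ = −tan ϕ · tan δ = −tan(-48.8°) × tan(-22.574°) = -0.4749, so h₀ = 2.0656 rad = 118.35°.
Daylight = 2h₀/(2π) × 24.00 h = (2.0656/π) × 24.00 = 15.78 h.

15.78 h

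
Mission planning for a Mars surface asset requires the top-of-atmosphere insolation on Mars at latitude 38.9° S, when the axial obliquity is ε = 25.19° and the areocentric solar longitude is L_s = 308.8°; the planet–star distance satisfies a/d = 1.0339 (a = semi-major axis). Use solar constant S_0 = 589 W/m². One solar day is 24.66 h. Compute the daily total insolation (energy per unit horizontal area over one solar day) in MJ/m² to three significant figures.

19.4 MJ/m²

sin δ = sin 25.19° × sin 308.8° = -0.33170, so δ = -19.372°.
cos h₀ = −tan(-38.9°) tan(-19.372°) = -0.2837, h₀ = 1.8585 rad.
Bracket: h₀ sin ϕ sin δ + cos ϕ cos δ sin h₀ = 1.8585×-0.62796×-0.33170 + 0.77824×0.94338×0.95891 = 0.387115 + 0.704009 = 1.091124.
Inverse-square distance factor (a/d)² = 1.0339² = 1.068949.
Q̄ = (S_0/π) × 1.068949 × [bracket] = (589/π) × 1.068949 × 1.091124 = 218.67 W/m².
Daily total = Q̄ × 24.66 h × 3600 s/h = 218.67 × 24.66 × 3600 / 10⁶ = 19.41 MJ/m².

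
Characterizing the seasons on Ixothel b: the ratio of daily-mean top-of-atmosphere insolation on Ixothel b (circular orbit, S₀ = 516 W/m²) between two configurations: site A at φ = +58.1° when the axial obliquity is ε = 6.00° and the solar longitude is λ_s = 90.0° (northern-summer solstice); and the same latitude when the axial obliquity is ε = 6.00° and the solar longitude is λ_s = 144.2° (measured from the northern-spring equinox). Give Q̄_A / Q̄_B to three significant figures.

Q̄_A / Q̄_B ≈ 1.10

— Configuration A (φ=+58.1°):
Solar declination: sin δ = sin ε · sin λ_s = sin 6.00° × sin 90.0° = 0.10453, so δ = +6.000°.
cos H₀ = −tan(+58.1°) tan(+6.000°) = -0.1689, H₀ = 1.7405 rad.
Bracket: H₀ sin φ sin δ + cos φ cos δ sin H₀ = 1.7405×0.84897×0.10453 + 0.52844×0.99452×0.98564 = 0.154457 + 0.517997 = 0.672454.
Q̄ = (S₀/π) × [bracket] = (516/π) × 0.672454 = 110.45 W/m².
— Configuration B (φ=+58.1°):
Solar declination: sin δ = sin ε · sin λ_s = sin 6.00° × sin 144.2° = 0.06114, so δ = +3.506°.
cos H₀ = −tan(+58.1°) tan(+3.506°) = -0.0984, H₀ = 1.6694 rad.
Bracket: H₀ sin φ sin δ + cos φ cos δ sin H₀ = 1.6694×0.84897×0.06114 + 0.52844×0.99813×0.99515 = 0.086652 + 0.524894 = 0.611546.
Q̄ = (S₀/π) × [bracket] = (516/π) × 0.611546 = 100.45 W/m².
Ratio Q̄_A / Q̄_B = 110.45 / 100.45 = 1.100.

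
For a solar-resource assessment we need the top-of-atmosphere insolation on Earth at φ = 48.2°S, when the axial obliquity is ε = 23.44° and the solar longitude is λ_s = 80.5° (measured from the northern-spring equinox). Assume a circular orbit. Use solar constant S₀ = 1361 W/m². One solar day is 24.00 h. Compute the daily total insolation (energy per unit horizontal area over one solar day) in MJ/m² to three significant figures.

Solar declination: sin δ = sin ε · sin λ_s = sin 23.44° × sin 80.5° = 0.39233, so δ = +23.100°.
cos H₀ = −tan(-48.2°) tan(+23.100°) = 0.4770, H₀ = 1.0735 rad.
Bracket: H₀ sin φ sin δ + cos φ cos δ sin H₀ = 1.0735×-0.74548×0.39233 + 0.66653×0.91982×0.87888 = -0.313971 + 0.538830 = 0.224859.
Q̄ = (S₀/π) × [bracket] = (1361/π) × 0.224859 = 97.413 W/m².
Daily total = Q̄ × 24.00 h × 3600 s/h = 97.413 × 24.00 × 3600 / 10⁶ = 8.416 MJ/m².

8.42 MJ/m²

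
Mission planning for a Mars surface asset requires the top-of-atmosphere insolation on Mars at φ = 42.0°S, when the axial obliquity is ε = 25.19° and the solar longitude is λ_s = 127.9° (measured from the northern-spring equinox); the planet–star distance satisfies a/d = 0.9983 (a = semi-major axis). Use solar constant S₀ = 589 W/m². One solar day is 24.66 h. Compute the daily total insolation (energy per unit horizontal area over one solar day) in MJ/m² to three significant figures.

Solar declination: sin δ = sin ε · sin λ_s = sin 25.19° × sin 127.9° = 0.33585, so δ = +19.624°.
cos H₀ = −tan(-42.0°) tan(+19.624°) = 0.3210, H₀ = 1.2440 rad.
Bracket: H₀ sin φ sin δ + cos φ cos δ sin H₀ = 1.2440×-0.66913×0.33585 + 0.74314×0.94192×0.94706 = -0.279561 + 0.662922 = 0.383361.
Inverse-square distance factor (a/d)² = 0.9983² = 0.996603.
Q̄ = (S₀/π) × 0.996603 × [bracket] = (589/π) × 0.996603 × 0.383361 = 71.630 W/m².
Daily total = Q̄ × 24.66 h × 3600 s/h = 71.630 × 24.66 × 3600 / 10⁶ = 6.359 MJ/m².

6.36 MJ/m²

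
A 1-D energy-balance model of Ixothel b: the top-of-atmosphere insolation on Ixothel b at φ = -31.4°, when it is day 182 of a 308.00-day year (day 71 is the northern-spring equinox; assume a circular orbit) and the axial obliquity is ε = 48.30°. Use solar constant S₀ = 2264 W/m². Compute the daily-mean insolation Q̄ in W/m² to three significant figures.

Q̄ ≈ 212 W/m²

Solar longitude: λ_s = 360° × (182 − 71)/308.00 = 129.740°.
sin δ = sin 48.30° × sin 129.740° = 0.57413, so δ = +35.039°.
cos H₀ = −tan(-31.4°) tan(+35.039°) = 0.4280, H₀ = 1.1285 rad.
Bracket: H₀ sin φ sin δ + cos φ cos δ sin H₀ = 1.1285×-0.52101×0.57413 + 0.85355×0.81877×0.90377 = -0.337565 + 0.631610 = 0.294045.
Q̄ = (S₀/π) × [bracket] = (2264/π) × 0.294045 = 211.9 W/m².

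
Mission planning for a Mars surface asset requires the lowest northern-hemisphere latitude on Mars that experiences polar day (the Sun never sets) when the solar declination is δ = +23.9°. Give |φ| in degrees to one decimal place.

|φ| = 66.1°

Polar day requires cos H₀ = −tan φ tan δ ≤ −1, i.e. tan φ tan δ ≥ 1.
The boundary is |tan φ| · |tan δ| = 1, so |φ| = 90° − |δ| = 90° − 23.9° = 66.1° in the northern hemisphere.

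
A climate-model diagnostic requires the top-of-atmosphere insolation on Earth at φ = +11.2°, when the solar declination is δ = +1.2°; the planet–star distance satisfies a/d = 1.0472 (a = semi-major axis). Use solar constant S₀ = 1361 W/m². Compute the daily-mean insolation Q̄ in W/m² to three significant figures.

cos H₀ = −tan(+11.2°) tan(+1.200°) = -0.0041, H₀ = 1.5749 rad.
Bracket: H₀ sin φ sin δ + cos φ cos δ sin H₀ = 1.5749×0.19423×0.02094 + 0.98096×0.99978×0.99999 = 0.006405 + 0.980734 = 0.987139.
Inverse-square distance factor (a/d)² = 1.0472² = 1.096628.
Q̄ = (S₀/π) × 1.096628 × [bracket] = (1361/π) × 1.096628 × 0.987139 = 469.0 W/m².

Q̄ ≈ 469 W/m²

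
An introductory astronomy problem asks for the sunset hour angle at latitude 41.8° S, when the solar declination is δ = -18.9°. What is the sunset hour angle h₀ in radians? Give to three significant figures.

h₀ = 1.88 rad

cos h₀ = −tan ϕ · tan δ = −tan(-41.8°) × tan(-18.900°) = -0.3061, so h₀ = 1.8819 rad = 107.83°.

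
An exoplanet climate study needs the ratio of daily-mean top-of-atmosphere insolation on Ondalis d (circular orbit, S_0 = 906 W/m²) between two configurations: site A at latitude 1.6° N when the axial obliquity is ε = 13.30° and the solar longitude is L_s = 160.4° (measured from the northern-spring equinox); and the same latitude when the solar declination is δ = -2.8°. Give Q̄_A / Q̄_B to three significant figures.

— Configuration A (ϕ=+1.6°):
Solar declination: sin δ = sin ε · sin L_s = sin 13.30° × sin 160.4° = 0.07717, so δ = +4.426°.
cos h₀ = −tan(+1.6°) tan(+4.426°) = -0.0022, h₀ = 1.5730 rad.
Bracket: h₀ sin ϕ sin δ + cos ϕ cos δ sin h₀ = 1.5730×0.02792×0.07717 + 0.99961×0.99702×1.00000 = 0.003389 + 0.996631 = 1.000020.
Q̄ = (S_0/π) × [bracket] = (906/π) × 1.000020 = 288.39 W/m².
— Configuration B (ϕ=+1.6°):
cos h₀ = −tan(+1.6°) tan(-2.800°) = 0.0014, h₀ = 1.5694 rad.
Bracket: h₀ sin ϕ sin δ + cos ϕ cos δ sin h₀ = 1.5694×0.02792×-0.04885 + 0.99961×0.99881×1.00000 = -0.002140 + 0.998420 = 0.996280.
Q̄ = (S_0/π) × [bracket] = (906/π) × 0.996280 = 287.32 W/m².
Ratio Q̄_A / Q̄_B = 288.39 / 287.32 = 1.004.

Q̄_A / Q̄_B ≈ 1.00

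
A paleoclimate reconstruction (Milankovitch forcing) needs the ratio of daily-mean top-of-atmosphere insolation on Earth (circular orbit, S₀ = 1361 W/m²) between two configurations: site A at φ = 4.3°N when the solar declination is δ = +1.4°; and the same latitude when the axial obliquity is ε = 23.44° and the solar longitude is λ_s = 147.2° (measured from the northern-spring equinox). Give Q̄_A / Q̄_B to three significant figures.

— Configuration A (φ=+4.3°):
cos H₀ = −tan(+4.3°) tan(+1.400°) = -0.0018, H₀ = 1.5726 rad.
Bracket: H₀ sin φ sin δ + cos φ cos δ sin H₀ = 1.5726×0.07498×0.02443 + 0.99719×0.99970×1.00000 = 0.002881 + 0.996891 = 0.999772.
Q̄ = (S₀/π) × [bracket] = (1361/π) × 0.999772 = 433.12 W/m².
— Configuration B (φ=+4.3°):
Solar declination: sin δ = sin ε · sin λ_s = sin 23.44° × sin 147.2° = 0.21549, so δ = +12.444°.
cos H₀ = −tan(+4.3°) tan(+12.444°) = -0.0166, H₀ = 1.5874 rad.
Bracket: H₀ sin φ sin δ + cos φ cos δ sin H₀ = 1.5874×0.07498×0.21549 + 0.99719×0.97651×0.99986 = 0.025648 + 0.973630 = 0.999278.
Q̄ = (S₀/π) × [bracket] = (1361/π) × 0.999278 = 432.91 W/m².
Ratio Q̄_A / Q̄_B = 433.12 / 432.91 = 1.000.

Q̄_A / Q̄_B ≈ 1.00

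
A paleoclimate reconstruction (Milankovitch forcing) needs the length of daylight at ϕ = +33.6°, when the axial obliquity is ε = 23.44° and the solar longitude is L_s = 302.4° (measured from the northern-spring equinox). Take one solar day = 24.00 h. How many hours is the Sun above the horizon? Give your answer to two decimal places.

10.17 h

Solar declination: sin δ = sin ε · sin L_s = sin 23.44° × sin 302.4° = -0.33586, so δ = -19.625°.
cos h₀ = −tan ϕ · tan δ = −tan(+33.6°) × tan(-19.625°) = 0.2369, so h₀ = 1.3316 rad = 76.30°.
Daylight = 2h₀/(2π) × 24.00 h = (1.3316/π) × 24.00 = 10.17 h.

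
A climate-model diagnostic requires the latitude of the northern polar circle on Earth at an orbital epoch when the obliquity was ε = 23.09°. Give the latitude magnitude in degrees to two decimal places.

The polar circle is the lowest latitude that experiences at least one full rotation of continuous daylight at the northern-summer solstice; it lies at |φ| = 90° − ε = 90° − 23.09° = 66.91°.

66.91°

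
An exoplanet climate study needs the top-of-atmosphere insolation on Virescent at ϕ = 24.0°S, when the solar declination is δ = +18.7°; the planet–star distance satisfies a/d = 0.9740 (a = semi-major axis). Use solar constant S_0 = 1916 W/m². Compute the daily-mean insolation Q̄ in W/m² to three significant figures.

Q̄ ≈ 388 W/m²

cos h₀ = −tan(-24.0°) tan(+18.700°) = 0.1507, h₀ = 1.4195 rad.
Bracket: h₀ sin ϕ sin δ + cos ϕ cos δ sin h₀ = 1.4195×-0.40674×0.32061 + 0.91355×0.94721×0.98858 = -0.185110 + 0.855442 = 0.670332.
Inverse-square distance factor (a/d)² = 0.9740² = 0.948676.
Q̄ = (S_0/π) × 0.948676 × [bracket] = (1916/π) × 0.948676 × 0.670332 = 387.8 W/m².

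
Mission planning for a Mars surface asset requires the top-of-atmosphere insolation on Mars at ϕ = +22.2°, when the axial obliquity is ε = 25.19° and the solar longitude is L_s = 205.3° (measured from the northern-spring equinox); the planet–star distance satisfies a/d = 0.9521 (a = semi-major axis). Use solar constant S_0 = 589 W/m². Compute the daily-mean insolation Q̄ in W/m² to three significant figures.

Q̄ ≈ 137 W/m²

Solar declination: sin δ = sin ε · sin L_s = sin 25.19° × sin 205.3° = -0.18189, so δ = -10.480°.
cos h₀ = −tan(+22.2°) tan(-10.480°) = 0.0755, h₀ = 1.4952 rad.
Bracket: h₀ sin ϕ sin δ + cos ϕ cos δ sin h₀ = 1.4952×0.37784×-0.18189 + 0.92587×0.98332×0.99715 = -0.102758 + 0.907832 = 0.805074.
Inverse-square distance factor (a/d)² = 0.9521² = 0.906494.
Q̄ = (S_0/π) × 0.906494 × [bracket] = (589/π) × 0.906494 × 0.805074 = 136.8 W/m².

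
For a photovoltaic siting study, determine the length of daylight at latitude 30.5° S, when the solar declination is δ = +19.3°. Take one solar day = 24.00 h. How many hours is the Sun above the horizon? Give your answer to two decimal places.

10.41 h

cos H₀ = −tan φ · tan δ = −tan(-30.5°) × tan(+19.300°) = 0.2063, so H₀ = 1.3630 rad = 78.10°.
Daylight = 2H₀/(2π) × 24.00 h = (1.3630/π) × 24.00 = 10.41 h.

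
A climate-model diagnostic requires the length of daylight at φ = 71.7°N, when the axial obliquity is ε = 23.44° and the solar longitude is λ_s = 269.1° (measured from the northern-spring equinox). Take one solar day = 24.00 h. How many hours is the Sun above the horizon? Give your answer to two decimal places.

Solar declination: sin δ = sin ε · sin λ_s = sin 23.44° × sin 269.1° = -0.39774, so δ = -23.437°.
cos H₀ = −tan φ · tan δ = 1.3108 ≥ 1, so the Sun never rises (polar night) and H₀ = 0.
Daylight = 2H₀/(2π) × 24.00 h = (0.0000/π) × 24.00 = 0.00 h.

0.00 h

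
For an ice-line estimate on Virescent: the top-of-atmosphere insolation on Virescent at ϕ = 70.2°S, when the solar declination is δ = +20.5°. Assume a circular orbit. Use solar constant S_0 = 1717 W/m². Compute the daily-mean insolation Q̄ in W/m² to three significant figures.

Q̄ ≈ 0.00 W/m²

cos h₀ = −tan(-70.2°) tan(+20.500°) = 1.0385 ≥ 1 ⇒ polar night, h₀ = 0 and Q̄ = 0.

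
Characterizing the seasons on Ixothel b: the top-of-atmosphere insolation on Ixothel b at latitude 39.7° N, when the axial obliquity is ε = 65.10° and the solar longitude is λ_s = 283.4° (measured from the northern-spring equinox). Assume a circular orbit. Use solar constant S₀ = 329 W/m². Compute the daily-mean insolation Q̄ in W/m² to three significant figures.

Q̄ ≈ 0.00 W/m²

Solar declination: sin δ = sin ε · sin λ_s = sin 65.10° × sin 283.4° = -0.88235, so δ = -61.927°.
cos H₀ = −tan(+39.7°) tan(-61.927°) = 1.5566 ≥ 1 ⇒ polar night, H₀ = 0 and Q̄ = 0.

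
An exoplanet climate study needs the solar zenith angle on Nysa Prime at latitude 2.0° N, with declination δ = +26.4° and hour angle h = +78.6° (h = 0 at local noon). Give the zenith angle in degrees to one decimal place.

cos θ_z = sin φ sin δ + cos φ cos δ cos h = 0.015518 + 0.176936 = 0.192454.
θ_z = arccos(0.192454) = 78.9°.

θ_z = 78.9°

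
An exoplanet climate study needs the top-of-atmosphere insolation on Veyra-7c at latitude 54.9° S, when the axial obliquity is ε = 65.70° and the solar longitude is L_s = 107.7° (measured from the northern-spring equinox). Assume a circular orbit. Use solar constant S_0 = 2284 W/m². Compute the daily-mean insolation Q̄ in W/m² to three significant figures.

Q̄ ≈ 0.00 W/m²

Solar declination: sin δ = sin ε · sin L_s = sin 65.70° × sin 107.7° = 0.86826, so δ = +60.257°.
cos h₀ = −tan(-54.9°) tan(+60.257°) = 2.4902 ≥ 1 ⇒ polar night, h₀ = 0 and Q̄ = 0.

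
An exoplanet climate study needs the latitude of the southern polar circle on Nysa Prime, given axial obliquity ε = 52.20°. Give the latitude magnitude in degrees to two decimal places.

37.80°

The polar circle is the lowest latitude that experiences at least one full rotation of continuous darkness at the northern-summer solstice; it lies at |φ| = 90° − ε = 90° − 52.20° = 37.80°.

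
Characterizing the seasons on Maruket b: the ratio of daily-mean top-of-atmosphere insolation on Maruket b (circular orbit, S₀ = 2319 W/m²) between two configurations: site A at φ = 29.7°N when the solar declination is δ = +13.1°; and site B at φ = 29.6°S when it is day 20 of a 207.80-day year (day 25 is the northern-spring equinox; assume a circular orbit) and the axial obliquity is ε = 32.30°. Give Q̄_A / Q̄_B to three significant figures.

— Configuration A (φ=+29.7°):
cos H₀ = −tan(+29.7°) tan(+13.100°) = -0.1327, H₀ = 1.7039 rad.
Bracket: H₀ sin φ sin δ + cos φ cos δ sin H₀ = 1.7039×0.49546×0.22665 + 0.86863×0.97398×0.99115 = 0.191341 + 0.838541 = 1.029882.
Q̄ = (S₀/π) × [bracket] = (2319/π) × 1.029882 = 760.22 W/m².
— Configuration B (φ=-29.6°):
Solar longitude: λ_s = 360° × (20 − 25)/207.80 = -8.662°, i.e. -8.662° + 360° = 351.338°.
sin δ = sin 32.30° × sin 351.338° = -0.08048, so δ = -4.616°.
cos H₀ = −tan(-29.6°) tan(-4.616°) = -0.0459, H₀ = 1.6167 rad.
Bracket: H₀ sin φ sin δ + cos φ cos δ sin H₀ = 1.6167×-0.49394×-0.08048 + 0.86949×0.99676×0.99895 = 0.064268 + 0.865763 = 0.930031.
Q̄ = (S₀/π) × [bracket] = (2319/π) × 0.930031 = 686.51 W/m².
Ratio Q̄_A / Q̄_B = 760.22 / 686.51 = 1.107.

Q̄_A / Q̄_B ≈ 1.11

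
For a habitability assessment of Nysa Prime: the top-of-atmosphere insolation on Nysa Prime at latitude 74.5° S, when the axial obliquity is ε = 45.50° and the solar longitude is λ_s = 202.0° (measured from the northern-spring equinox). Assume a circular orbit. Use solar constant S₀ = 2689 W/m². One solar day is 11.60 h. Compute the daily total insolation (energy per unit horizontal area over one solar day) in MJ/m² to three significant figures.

28.9 MJ/m²

Solar declination: sin δ = sin ε · sin λ_s = sin 45.50° × sin 202.0° = -0.26719, so δ = -15.497°.
cos H₀ = −tan(-74.5°) tan(-15.497°) = -0.9998, H₀ = 3.1215 rad.
Bracket: H₀ sin φ sin δ + cos φ cos δ sin H₀ = 3.1215×-0.96363×-0.26719 + 0.26724×0.96364×0.02008 = 0.803700 + 0.005171 = 0.808871.
Q̄ = (S₀/π) × [bracket] = (2689/π) × 0.808871 = 692.34 W/m².
Daily total = Q̄ × 11.60 h × 3600 s/h = 692.34 × 11.60 × 3600 / 10⁶ = 28.91 MJ/m².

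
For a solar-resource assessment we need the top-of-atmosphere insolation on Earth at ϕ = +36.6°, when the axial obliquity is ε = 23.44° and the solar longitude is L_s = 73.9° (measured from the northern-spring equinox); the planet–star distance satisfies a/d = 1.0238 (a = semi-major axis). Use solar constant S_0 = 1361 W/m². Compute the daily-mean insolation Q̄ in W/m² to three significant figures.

Q̄ ≈ 515 W/m²

Solar declination: sin δ = sin ε · sin L_s = sin 23.44° × sin 73.9° = 0.38219, so δ = +22.469°.
cos h₀ = −tan(+36.6°) tan(+22.469°) = -0.3072, h₀ = 1.8830 rad.
Bracket: h₀ sin ϕ sin δ + cos ϕ cos δ sin h₀ = 1.8830×0.59622×0.38219 + 0.80282×0.92409×0.95166 = 0.429078 + 0.706016 = 1.135094.
Inverse-square distance factor (a/d)² = 1.0238² = 1.048166.
Q̄ = (S_0/π) × 1.048166 × [bracket] = (1361/π) × 1.048166 × 1.135094 = 515.4 W/m².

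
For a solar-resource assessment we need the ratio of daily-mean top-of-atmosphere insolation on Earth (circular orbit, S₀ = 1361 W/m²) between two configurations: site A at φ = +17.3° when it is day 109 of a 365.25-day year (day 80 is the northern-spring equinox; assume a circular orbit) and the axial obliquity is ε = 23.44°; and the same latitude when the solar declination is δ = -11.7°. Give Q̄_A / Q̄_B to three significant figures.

— Configuration A (φ=+17.3°):
Solar longitude: λ_s = 360° × (109 − 80)/365.25 = 28.583°.
sin δ = sin 23.44° × sin 28.583° = 0.19032, so δ = +10.971°.
cos H₀ = −tan(+17.3°) tan(+10.971°) = -0.0604, H₀ = 1.6312 rad.
Bracket: H₀ sin φ sin δ + cos φ cos δ sin H₀ = 1.6312×0.29737×0.19032 + 0.95476×0.98172×0.99818 = 0.092319 + 0.935601 = 1.027920.
Q̄ = (S₀/π) × [bracket] = (1361/π) × 1.027920 = 445.32 W/m².
— Configuration B (φ=+17.3°):
cos H₀ = −tan(+17.3°) tan(-11.700°) = 0.0645, H₀ = 1.5063 rad.
Bracket: H₀ sin φ sin δ + cos φ cos δ sin H₀ = 1.5063×0.29737×-0.20279 + 0.95476×0.97922×0.99792 = -0.090835 + 0.932975 = 0.842140.
Q̄ = (S₀/π) × [bracket] = (1361/π) × 0.842140 = 364.83 W/m².
Ratio Q̄_A / Q̄_B = 445.32 / 364.83 = 1.221.

Q̄_A / Q̄_B ≈ 1.22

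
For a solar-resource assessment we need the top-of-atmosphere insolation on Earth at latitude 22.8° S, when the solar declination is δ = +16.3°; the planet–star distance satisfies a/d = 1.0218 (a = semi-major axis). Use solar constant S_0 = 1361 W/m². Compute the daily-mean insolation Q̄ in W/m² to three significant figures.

Q̄ ≈ 326 W/m²

cos h₀ = −tan(-22.8°) tan(+16.300°) = 0.1229, h₀ = 1.4476 rad.
Bracket: h₀ sin ϕ sin δ + cos ϕ cos δ sin h₀ = 1.4476×-0.38752×0.28067 + 0.92186×0.95981×0.99242 = -0.157449 + 0.878104 = 0.720655.
Inverse-square distance factor (a/d)² = 1.0218² = 1.044075.
Q̄ = (S_0/π) × 1.044075 × [bracket] = (1361/π) × 1.044075 × 0.720655 = 326.0 W/m².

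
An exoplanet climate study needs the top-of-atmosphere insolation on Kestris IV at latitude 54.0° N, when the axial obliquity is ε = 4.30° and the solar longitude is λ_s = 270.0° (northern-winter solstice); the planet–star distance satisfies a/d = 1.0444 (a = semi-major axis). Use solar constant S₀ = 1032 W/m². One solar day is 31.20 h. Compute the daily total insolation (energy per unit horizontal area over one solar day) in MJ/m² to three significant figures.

Solar declination: sin δ = sin ε · sin λ_s = sin 4.30° × sin 270.0° = -0.07498, so δ = -4.300°.
cos H₀ = −tan(+54.0°) tan(-4.300°) = 0.1035, H₀ = 1.4671 rad.
Bracket: H₀ sin φ sin δ + cos φ cos δ sin H₀ = 1.4671×0.80902×-0.07498 + 0.58779×0.99719×0.99463 = -0.088995 + 0.582991 = 0.493996.
Inverse-square distance factor (a/d)² = 1.0444² = 1.090771.
Q̄ = (S₀/π) × 1.090771 × [bracket] = (1032/π) × 1.090771 × 0.493996 = 177.01 W/m².
Daily total = Q̄ × 31.20 h × 3600 s/h = 177.01 × 31.20 × 3600 / 10⁶ = 19.88 MJ/m².

19.9 MJ/m²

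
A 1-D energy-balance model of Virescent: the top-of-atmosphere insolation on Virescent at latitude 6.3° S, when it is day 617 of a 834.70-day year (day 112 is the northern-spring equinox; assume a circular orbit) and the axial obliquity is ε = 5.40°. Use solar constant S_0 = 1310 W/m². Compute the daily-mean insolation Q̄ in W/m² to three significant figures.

Solar longitude: L_s = 360° × (617 − 112)/834.70 = 217.803°.
sin δ = sin 5.40° × sin 217.803° = -0.05768, so δ = -3.307°.
cos h₀ = −tan(-6.3°) tan(-3.307°) = -0.0064, h₀ = 1.5772 rad.
Bracket: h₀ sin ϕ sin δ + cos ϕ cos δ sin h₀ = 1.5772×-0.10973×-0.05768 + 0.99396×0.99833×0.99998 = 0.009982 + 0.992280 = 1.002262.
Q̄ = (S_0/π) × [bracket] = (1310/π) × 1.002262 = 417.9 W/m².

Q̄ ≈ 418 W/m²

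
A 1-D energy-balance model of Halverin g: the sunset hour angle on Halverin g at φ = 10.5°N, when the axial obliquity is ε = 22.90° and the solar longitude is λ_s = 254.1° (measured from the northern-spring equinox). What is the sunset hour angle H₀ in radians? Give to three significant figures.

H₀ = 1.50 rad

Solar declination: sin δ = sin ε · sin λ_s = sin 22.90° × sin 254.1° = -0.37424, so δ = -21.977°.
cos H₀ = −tan φ · tan δ = −tan(+10.5°) × tan(-21.977°) = 0.0748, so H₀ = 1.4959 rad = 85.71°.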